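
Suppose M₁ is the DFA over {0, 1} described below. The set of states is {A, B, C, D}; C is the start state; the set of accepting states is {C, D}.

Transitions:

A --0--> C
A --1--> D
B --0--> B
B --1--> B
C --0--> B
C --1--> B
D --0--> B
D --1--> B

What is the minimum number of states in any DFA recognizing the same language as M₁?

Reachable states from the start: {B,C}. Unreachable: {A,D} — drop them.
Initial partition by acceptance: {C} | {B}.
Stable partition: {C} | {B} — 2 equivalence classes.

2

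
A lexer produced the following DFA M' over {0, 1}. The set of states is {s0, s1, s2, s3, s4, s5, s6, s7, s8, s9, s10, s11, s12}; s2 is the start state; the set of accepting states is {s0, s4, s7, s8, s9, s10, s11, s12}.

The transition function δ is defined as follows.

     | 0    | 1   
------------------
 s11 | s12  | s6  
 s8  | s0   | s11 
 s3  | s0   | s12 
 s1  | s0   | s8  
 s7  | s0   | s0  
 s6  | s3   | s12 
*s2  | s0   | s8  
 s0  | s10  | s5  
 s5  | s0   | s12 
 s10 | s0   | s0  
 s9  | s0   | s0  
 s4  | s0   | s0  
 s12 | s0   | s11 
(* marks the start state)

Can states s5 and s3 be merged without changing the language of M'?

Yes

Reachable states from the start: {s0,s2,s3,s5,s6,s8,s10,s11,s12}. Unreachable: {s1,s4,s7,s9} — drop them.
Initial partition by acceptance: {s0,s8,s10,s11,s12} | {s2,s3,s5,s6}.
On input 1, block {s0,s8,s10,s11,s12} splits into {s8,s10,s12} and {s0,s11}.
Split {s2,s3,s5,s6} by δ(·,0) → {s2,s3,s5} and {s6}.
On input 1, block {s0,s11} splits into {s0} and {s11}.
Refine {s8,s10,s12} on symbol 1: members go to different blocks, giving {s8,s12} and {s10}.
The partition is now stable with 6 blocks: {s8,s12} | {s2,s3,s5} | {s0} | {s6} | {s11} | {s10}.
s5 and s3 lie in the same block of the stable partition, so they are equivalent — no string distinguishes them.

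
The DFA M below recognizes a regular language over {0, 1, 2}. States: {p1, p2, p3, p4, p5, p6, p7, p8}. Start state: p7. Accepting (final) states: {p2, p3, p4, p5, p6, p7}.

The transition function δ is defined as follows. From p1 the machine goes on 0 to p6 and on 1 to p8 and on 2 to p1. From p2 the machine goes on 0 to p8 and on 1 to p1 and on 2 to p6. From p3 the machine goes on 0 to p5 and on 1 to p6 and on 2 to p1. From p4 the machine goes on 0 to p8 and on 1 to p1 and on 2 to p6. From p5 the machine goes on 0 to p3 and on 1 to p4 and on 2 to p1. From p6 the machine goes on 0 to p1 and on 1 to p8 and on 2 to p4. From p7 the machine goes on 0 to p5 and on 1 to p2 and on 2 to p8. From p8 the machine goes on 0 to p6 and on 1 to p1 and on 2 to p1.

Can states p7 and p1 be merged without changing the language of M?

Every state is reachable, so we keep all 8.
Start with accepting vs non-accepting: {p2,p3,p4,p5,p6,p7} | {p1,p8}.
On input 0, block {p2,p3,p4,p5,p6,p7} splits into {p2,p4,p6} and {p3,p5,p7}.
Stable partition: {p2,p4,p6} | {p1,p8} | {p3,p5,p7} — 3 equivalence classes.
p7 and p1 end up in different blocks, so they are distinguishable. For instance, the string 'ε' is accepted from only p7.

No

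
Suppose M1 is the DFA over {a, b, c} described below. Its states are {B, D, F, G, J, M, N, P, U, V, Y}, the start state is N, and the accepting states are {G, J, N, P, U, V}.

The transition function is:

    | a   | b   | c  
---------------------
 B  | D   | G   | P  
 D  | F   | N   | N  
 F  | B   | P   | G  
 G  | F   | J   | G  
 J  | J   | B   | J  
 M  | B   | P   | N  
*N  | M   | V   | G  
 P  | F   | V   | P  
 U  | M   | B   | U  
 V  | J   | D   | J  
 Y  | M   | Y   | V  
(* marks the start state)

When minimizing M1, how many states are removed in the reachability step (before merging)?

No path from N leads to U, Y; the other 9 states are all reachable.

2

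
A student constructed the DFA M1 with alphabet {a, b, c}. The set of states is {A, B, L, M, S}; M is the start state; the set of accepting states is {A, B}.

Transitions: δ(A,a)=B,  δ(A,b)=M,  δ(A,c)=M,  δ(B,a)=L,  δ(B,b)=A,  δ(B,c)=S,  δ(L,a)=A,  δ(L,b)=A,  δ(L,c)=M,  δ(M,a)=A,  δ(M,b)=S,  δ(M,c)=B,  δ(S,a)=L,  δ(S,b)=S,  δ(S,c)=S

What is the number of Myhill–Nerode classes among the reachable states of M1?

5

Initial partition by acceptance: {A,B} | {L,M,S}.
On input a, block {A,B} splits into {B} and {A}.
On input a, block {L,M,S} splits into {L,M} and {S}.
On input b, block {L,M} splits into {M} and {L}.
No further refinement is possible. Final partition (5 blocks): {B} | {M} | {A} | {S} | {L}.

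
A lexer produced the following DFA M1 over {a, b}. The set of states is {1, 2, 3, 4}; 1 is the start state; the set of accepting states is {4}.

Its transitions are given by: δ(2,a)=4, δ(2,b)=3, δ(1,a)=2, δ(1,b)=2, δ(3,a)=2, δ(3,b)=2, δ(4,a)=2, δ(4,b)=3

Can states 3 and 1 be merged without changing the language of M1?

Every state is reachable, so we keep all 4.
P0 = {4} | {1,2,3}.
On input a, block {1,2,3} splits into {1,3} and {2}.
No further refinement is possible. Final partition (3 blocks): {4} | {1,3} | {2}.
3 and 1 lie in the same block of the stable partition, so they are equivalent — no string distinguishes them.

Yes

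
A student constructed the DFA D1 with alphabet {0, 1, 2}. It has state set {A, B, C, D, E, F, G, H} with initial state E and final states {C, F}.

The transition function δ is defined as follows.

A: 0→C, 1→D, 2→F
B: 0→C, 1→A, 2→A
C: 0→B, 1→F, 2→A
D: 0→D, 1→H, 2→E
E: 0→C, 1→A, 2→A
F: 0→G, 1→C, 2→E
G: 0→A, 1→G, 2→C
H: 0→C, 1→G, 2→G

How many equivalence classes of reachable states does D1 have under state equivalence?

All states are reachable from the start state.
Initial partition by acceptance: {C,F} | {A,B,D,E,G,H}.
Refine {A,B,D,E,G,H} on symbol 0: members go to different blocks, giving {A,B,E,H} and {D,G}.
Split {C,F} by δ(·,0) → {C} and {F}.
Split {A,B,E,H} by δ(·,1) → {A,H} and {B,E}.
Refine {A,H} on symbol 2: members go to different blocks, giving {A} and {H}.
Refine {D,G} on symbol 0: members go to different blocks, giving {D} and {G}.
The partition is now stable with 7 blocks: {C} | {A} | {D} | {F} | {B,E} | {H} | {G}.

7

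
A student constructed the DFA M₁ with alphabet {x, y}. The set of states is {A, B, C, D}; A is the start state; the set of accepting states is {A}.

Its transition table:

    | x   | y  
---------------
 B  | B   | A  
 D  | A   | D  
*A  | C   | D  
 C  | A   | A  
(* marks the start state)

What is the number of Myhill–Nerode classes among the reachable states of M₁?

3

Reachable states from the start: {A,C,D}. Unreachable: {B} — drop them.
Start with accepting vs non-accepting: {A} | {C,D}.
On input y, block {C,D} splits into {C} and {D}.
No further refinement is possible. Final partition (3 blocks): {A} | {C} | {D}.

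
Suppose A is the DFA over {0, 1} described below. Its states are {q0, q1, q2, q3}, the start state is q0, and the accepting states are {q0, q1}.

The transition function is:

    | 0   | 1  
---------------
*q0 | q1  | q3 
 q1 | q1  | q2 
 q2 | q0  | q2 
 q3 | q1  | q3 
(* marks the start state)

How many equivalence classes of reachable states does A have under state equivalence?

All states are reachable from the start state.
Initial partition by acceptance: {q0,q1} | {q2,q3}.
No further refinement is possible. Final partition (2 blocks): {q0,q1} | {q2,q3}.

2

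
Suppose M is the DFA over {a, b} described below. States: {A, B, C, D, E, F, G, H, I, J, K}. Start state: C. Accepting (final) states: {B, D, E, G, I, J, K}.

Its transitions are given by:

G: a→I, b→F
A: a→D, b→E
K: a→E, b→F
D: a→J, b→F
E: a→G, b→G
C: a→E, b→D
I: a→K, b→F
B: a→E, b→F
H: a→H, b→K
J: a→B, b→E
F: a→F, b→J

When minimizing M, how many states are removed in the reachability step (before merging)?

2

No path from C leads to A, H; the other 9 states are all reachable.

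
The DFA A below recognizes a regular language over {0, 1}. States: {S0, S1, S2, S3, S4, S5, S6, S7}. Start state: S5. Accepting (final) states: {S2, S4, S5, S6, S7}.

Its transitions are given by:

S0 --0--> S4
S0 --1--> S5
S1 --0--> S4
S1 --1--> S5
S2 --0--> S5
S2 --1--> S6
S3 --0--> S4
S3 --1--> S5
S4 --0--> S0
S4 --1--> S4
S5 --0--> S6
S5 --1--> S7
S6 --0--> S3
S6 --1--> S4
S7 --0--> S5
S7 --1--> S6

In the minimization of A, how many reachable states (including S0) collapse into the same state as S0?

First remove the unreachable states {S1,S2}; 6 states remain.
P0 = {S4,S5,S6,S7} | {S0,S3}.
Refine {S4,S5,S6,S7} on symbol 0: members go to different blocks, giving {S4,S6} and {S5,S7}.
On input 0, block {S5,S7} splits into {S5} and {S7}.
The partition is now stable with 4 blocks: {S4,S6} | {S0,S3} | {S5} | {S7}.
The equivalence class containing S0 is {S0,S3}, of size 2.

2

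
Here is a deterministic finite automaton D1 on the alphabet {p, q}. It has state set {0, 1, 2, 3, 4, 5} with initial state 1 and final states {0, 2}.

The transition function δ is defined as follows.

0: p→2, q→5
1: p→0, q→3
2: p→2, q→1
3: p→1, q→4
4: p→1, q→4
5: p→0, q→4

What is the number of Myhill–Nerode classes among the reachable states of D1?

3

Start with accepting vs non-accepting: {0,2} | {1,3,4,5}.
Refine {1,3,4,5} on symbol p: members go to different blocks, giving {1,5} and {3,4}.
No further refinement is possible. Final partition (3 blocks): {0,2} | {1,5} | {3,4}.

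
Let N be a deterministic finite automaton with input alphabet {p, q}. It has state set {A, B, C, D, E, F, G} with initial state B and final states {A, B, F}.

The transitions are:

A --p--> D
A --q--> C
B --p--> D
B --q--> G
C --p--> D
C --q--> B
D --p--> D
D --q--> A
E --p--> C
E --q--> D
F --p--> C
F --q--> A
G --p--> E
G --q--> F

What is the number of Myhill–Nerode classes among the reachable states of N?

All states are reachable from the start state.
P0 = {A,B,F} | {C,D,E,G}.
On input q, block {A,B,F} splits into {A,B} and {F}.
On input q, block {C,D,E,G} splits into {C,D} and {E} and {G}.
On input q, block {A,B} splits into {A} and {B}.
On input q, block {C,D} splits into {C} and {D}.
The partition is now stable with 7 blocks: {A} | {C} | {F} | {E} | {G} | {B} | {D}.

7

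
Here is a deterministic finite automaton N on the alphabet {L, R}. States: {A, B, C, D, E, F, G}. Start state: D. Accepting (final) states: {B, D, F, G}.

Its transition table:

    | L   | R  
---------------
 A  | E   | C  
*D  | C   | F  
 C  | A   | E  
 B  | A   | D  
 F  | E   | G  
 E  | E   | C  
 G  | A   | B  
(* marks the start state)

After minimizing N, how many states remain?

Start with accepting vs non-accepting: {B,D,F,G} | {A,C,E}.
The partition is now stable with 2 blocks: {B,D,F,G} | {A,C,E}.

2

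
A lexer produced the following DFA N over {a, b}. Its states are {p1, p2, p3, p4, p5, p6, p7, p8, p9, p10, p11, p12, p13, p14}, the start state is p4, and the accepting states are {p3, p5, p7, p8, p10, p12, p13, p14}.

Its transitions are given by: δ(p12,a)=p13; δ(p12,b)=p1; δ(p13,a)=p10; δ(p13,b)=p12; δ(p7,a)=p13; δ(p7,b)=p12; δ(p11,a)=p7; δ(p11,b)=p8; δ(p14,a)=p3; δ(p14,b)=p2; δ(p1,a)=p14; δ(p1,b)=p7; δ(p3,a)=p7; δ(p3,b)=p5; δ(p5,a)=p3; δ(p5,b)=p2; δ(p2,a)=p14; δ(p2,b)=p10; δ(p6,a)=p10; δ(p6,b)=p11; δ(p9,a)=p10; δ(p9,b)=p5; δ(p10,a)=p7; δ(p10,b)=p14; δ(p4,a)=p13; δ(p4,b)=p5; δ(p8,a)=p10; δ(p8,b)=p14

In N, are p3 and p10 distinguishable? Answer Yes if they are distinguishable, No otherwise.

States {p6,p8,p9,p11} cannot be reached from the start state, so discard them.
P0 = {p3,p5,p7,p10,p12,p13,p14} | {p1,p2,p4}.
Split {p3,p5,p7,p10,p12,p13,p14} by δ(·,b) → {p3,p7,p10,p13} and {p5,p12,p14}.
Split {p1,p2,p4} by δ(·,a) → {p1,p2} and {p4}.
The partition is now stable with 4 blocks: {p3,p7,p10,p13} | {p1,p2} | {p5,p12,p14} | {p4}.
p3 and p10 lie in the same block of the stable partition, so they are equivalent — no string distinguishes them.

No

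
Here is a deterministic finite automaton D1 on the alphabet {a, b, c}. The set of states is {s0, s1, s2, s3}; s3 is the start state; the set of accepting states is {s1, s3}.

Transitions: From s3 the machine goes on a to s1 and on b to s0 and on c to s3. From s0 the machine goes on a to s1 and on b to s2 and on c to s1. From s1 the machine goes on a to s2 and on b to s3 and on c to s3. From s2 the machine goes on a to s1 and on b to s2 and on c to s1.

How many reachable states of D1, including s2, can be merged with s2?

Every state is reachable, so we keep all 4.
Initial partition by acceptance: {s1,s3} | {s0,s2}.
Refine {s1,s3} on symbol a: members go to different blocks, giving {s1} and {s3}.
Stable partition: {s1} | {s0,s2} | {s3} — 3 equivalence classes.
The equivalence class containing s2 is {s0,s2}, of size 2.

2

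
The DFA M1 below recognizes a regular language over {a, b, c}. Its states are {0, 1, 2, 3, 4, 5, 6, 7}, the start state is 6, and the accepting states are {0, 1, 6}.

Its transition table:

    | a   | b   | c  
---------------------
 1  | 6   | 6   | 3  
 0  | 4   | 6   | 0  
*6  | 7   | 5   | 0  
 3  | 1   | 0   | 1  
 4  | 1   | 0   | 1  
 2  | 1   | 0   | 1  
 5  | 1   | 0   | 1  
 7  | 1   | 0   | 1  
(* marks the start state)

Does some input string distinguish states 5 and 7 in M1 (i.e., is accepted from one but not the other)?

No

States {2} cannot be reached from the start state, so discard them.
P0 = {0,1,6} | {3,4,5,7}.
Split {0,1,6} by δ(·,a) → {0,6} and {1}.
On input b, block {0,6} splits into {0} and {6}.
The partition is now stable with 4 blocks: {0} | {3,4,5,7} | {1} | {6}.
5 and 7 lie in the same block of the stable partition, so they are equivalent — no string distinguishes them.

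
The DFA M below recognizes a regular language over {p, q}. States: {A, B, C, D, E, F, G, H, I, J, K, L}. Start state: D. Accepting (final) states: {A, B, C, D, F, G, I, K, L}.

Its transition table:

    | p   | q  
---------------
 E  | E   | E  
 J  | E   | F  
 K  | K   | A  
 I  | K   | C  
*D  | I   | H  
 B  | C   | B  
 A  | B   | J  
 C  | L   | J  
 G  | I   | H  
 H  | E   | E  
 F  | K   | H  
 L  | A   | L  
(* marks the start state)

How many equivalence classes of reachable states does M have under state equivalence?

6

First remove the unreachable states {G}; 11 states remain.
Initial partition by acceptance: {A,B,C,D,F,I,K,L} | {E,H,J}.
Split {A,B,C,D,F,I,K,L} by δ(·,q) → {A,C,D,F} and {B,I,K,L}.
Refine {E,H,J} on symbol q: members go to different blocks, giving {E,H} and {J}.
On input q, block {A,C,D,F} splits into {A,C} and {D,F}.
On input p, block {B,I,K,L} splits into {B,L} and {I,K}.
The partition is now stable with 6 blocks: {A,C} | {E,H} | {B,L} | {J} | {D,F} | {I,K}.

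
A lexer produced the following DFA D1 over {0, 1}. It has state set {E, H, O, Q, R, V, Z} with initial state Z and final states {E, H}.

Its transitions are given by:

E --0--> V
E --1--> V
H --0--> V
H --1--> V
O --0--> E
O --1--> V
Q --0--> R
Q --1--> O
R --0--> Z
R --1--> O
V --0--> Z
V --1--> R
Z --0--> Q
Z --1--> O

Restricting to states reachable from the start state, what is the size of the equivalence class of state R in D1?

States {H} cannot be reached from the start state, so discard them.
Start with accepting vs non-accepting: {E} | {O,Q,R,V,Z}.
Refine {O,Q,R,V,Z} on symbol 0: members go to different blocks, giving {Q,R,V,Z} and {O}.
On input 1, block {Q,R,V,Z} splits into {Q,R,Z} and {V}.
The partition is now stable with 4 blocks: {E} | {Q,R,Z} | {O} | {V}.
The equivalence class containing R is {Q,R,Z}, of size 3.

3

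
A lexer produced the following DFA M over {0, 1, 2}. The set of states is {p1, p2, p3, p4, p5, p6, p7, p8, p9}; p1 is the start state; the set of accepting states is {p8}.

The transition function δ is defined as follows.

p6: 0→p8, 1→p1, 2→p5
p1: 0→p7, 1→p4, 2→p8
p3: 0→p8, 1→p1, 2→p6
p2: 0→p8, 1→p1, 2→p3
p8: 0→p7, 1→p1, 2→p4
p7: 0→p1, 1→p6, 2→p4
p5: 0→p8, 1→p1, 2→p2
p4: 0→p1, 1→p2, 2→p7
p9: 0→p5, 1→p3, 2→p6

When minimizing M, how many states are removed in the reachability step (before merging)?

BFS from p1 reaches {p1, p2, p3, p4, p5, p6, p7, p8}; the 1 state(s) p9 are never visited.

1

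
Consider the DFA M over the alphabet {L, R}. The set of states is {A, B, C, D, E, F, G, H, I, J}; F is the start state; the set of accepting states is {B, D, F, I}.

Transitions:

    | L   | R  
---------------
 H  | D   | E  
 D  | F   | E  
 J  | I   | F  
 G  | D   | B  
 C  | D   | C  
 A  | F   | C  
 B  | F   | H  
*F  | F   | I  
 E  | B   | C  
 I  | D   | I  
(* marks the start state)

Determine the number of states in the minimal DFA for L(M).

Reachable states from the start: {B,C,D,E,F,H,I}. Unreachable: {A,G,J} — drop them.
Start with accepting vs non-accepting: {B,D,F,I} | {C,E,H}.
Split {B,D,F,I} by δ(·,R) → {B,D} and {F,I}.
Split {F,I} by δ(·,L) → {F} and {I}.
The partition is now stable with 4 blocks: {B,D} | {C,E,H} | {F} | {I}.

4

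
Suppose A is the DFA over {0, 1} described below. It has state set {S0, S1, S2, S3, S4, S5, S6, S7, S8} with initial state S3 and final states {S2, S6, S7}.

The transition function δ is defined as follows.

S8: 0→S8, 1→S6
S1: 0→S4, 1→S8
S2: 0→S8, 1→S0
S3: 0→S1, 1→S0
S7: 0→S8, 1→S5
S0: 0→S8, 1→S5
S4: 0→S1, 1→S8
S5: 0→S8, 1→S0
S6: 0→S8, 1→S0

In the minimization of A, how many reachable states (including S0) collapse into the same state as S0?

First remove the unreachable states {S2,S7}; 7 states remain.
Initial partition by acceptance: {S6} | {S0,S1,S3,S4,S5,S8}.
Split {S0,S1,S3,S4,S5,S8} by δ(·,1) → {S0,S1,S3,S4,S5} and {S8}.
Split {S0,S1,S3,S4,S5} by δ(·,0) → {S1,S3,S4} and {S0,S5}.
Refine {S1,S3,S4} on symbol 1: members go to different blocks, giving {S1,S4} and {S3}.
The partition is now stable with 5 blocks: {S6} | {S1,S4} | {S8} | {S0,S5} | {S3}.
The equivalence class containing S0 is {S0,S5}, of size 2.

2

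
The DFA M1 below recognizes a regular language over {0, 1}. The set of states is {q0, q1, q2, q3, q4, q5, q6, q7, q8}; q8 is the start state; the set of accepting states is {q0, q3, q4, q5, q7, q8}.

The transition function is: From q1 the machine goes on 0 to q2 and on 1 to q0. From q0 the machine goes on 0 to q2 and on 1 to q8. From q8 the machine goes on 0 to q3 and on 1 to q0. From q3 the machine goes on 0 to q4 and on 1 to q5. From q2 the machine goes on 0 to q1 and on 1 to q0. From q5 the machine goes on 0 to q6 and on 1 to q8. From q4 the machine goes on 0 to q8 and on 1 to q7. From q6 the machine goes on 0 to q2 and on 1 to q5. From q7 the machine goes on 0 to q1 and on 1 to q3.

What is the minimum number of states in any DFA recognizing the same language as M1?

3

Every state is reachable, so we keep all 9.
Start with accepting vs non-accepting: {q0,q3,q4,q5,q7,q8} | {q1,q2,q6}.
On input 0, block {q0,q3,q4,q5,q7,q8} splits into {q0,q5,q7} and {q3,q4,q8}.
Stable partition: {q0,q5,q7} | {q1,q2,q6} | {q3,q4,q8} — 3 equivalence classes.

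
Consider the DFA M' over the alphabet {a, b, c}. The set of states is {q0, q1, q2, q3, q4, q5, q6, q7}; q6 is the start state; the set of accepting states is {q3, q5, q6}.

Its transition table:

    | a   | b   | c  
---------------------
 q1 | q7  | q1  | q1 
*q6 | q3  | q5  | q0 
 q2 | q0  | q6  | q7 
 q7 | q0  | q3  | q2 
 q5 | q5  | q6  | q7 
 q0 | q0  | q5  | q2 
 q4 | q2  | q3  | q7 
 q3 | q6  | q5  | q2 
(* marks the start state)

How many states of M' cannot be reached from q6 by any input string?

2

Starting at q6 and following transitions, the reachable set is {q0, q2, q3, q5, q6, q7}. That leaves q1, q4 unreachable — 2 in total.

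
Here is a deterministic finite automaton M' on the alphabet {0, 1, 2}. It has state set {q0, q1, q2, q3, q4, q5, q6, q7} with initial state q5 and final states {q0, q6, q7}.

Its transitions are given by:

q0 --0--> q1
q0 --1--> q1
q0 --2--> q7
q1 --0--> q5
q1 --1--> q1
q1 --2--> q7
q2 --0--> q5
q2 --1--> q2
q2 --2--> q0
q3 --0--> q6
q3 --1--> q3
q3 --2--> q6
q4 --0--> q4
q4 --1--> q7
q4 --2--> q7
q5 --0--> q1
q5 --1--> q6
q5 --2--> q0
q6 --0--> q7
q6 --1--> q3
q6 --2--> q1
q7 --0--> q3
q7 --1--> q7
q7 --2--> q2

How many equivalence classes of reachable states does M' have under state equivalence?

7

States {q4} cannot be reached from the start state, so discard them.
Initial partition by acceptance: {q0,q6,q7} | {q1,q2,q3,q5}.
Split {q0,q6,q7} by δ(·,0) → {q0,q7} and {q6}.
On input 1, block {q0,q7} splits into {q0} and {q7}.
On input 0, block {q1,q2,q3,q5} splits into {q1,q2,q5} and {q3}.
Split {q1,q2,q5} by δ(·,1) → {q1,q2} and {q5}.
Split {q1,q2} by δ(·,2) → {q1} and {q2}.
No further refinement is possible. Final partition (7 blocks): {q0} | {q1} | {q6} | {q7} | {q3} | {q5} | {q2}.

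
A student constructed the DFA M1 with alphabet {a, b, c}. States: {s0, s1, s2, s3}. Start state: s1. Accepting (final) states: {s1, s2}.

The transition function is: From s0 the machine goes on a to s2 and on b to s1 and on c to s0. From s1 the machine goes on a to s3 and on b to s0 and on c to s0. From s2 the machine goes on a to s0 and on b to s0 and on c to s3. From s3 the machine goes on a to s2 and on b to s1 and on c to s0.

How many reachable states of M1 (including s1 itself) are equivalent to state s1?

Start with accepting vs non-accepting: {s1,s2} | {s0,s3}.
The partition is now stable with 2 blocks: {s1,s2} | {s0,s3}.
The equivalence class containing s1 is {s1,s2}, of size 2.

2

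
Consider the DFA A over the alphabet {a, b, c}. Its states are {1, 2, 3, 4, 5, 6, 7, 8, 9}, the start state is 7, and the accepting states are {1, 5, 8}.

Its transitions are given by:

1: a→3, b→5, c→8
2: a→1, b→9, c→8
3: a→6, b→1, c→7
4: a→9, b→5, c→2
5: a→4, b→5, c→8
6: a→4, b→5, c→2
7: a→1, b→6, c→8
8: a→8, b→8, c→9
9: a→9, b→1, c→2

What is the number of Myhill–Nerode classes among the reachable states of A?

4

Every state is reachable, so we keep all 9.
P0 = {1,5,8} | {2,3,4,6,7,9}.
Refine {1,5,8} on symbol a: members go to different blocks, giving {1,5} and {8}.
On input a, block {2,3,4,6,7,9} splits into {3,4,6,9} and {2,7}.
No further refinement is possible. Final partition (4 blocks): {1,5} | {3,4,6,9} | {8} | {2,7}.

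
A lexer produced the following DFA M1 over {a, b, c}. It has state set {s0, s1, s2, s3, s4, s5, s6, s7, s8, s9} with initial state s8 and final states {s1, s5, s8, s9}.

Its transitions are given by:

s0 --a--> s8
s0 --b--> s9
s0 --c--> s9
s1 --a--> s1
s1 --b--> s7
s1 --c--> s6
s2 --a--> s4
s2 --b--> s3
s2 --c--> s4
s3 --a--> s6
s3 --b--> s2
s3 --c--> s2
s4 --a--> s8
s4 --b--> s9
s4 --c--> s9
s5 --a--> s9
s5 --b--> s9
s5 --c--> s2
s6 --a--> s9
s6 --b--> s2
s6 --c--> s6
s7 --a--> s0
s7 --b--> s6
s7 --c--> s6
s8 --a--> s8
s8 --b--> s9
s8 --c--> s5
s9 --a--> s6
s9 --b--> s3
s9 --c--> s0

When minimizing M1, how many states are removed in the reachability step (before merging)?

No path from s8 leads to s1, s7; the other 8 states are all reachable.

2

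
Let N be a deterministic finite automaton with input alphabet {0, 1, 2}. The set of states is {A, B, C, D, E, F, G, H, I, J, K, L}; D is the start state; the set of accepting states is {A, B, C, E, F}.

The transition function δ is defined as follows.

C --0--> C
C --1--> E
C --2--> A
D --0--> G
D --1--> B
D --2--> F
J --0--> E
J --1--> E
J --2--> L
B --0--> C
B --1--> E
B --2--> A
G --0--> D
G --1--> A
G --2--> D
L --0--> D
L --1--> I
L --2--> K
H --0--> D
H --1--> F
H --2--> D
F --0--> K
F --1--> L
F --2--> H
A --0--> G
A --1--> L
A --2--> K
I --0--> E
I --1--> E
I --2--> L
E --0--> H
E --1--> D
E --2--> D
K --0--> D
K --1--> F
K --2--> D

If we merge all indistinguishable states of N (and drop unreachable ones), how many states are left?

7

First remove the unreachable states {J}; 11 states remain.
Initial partition by acceptance: {A,B,C,E,F} | {D,G,H,I,K,L}.
Split {A,B,C,E,F} by δ(·,0) → {A,E,F} and {B,C}.
On input 0, block {D,G,H,I,K,L} splits into {D,G,H,K,L} and {I}.
Refine {D,G,H,K,L} on symbol 1: members go to different blocks, giving {G,H,K} and {D} and {L}.
Split {A,E,F} by δ(·,1) → {A,F} and {E}.
The partition is now stable with 7 blocks: {A,F} | {G,H,K} | {B,C} | {I} | {D} | {L} | {E}.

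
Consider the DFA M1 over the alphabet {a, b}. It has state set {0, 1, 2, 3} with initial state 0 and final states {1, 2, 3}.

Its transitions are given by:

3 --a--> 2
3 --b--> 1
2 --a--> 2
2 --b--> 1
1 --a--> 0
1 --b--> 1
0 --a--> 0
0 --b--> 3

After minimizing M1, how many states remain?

Every state is reachable, so we keep all 4.
Start with accepting vs non-accepting: {1,2,3} | {0}.
Refine {1,2,3} on symbol a: members go to different blocks, giving {2,3} and {1}.
The partition is now stable with 3 blocks: {2,3} | {0} | {1}.

3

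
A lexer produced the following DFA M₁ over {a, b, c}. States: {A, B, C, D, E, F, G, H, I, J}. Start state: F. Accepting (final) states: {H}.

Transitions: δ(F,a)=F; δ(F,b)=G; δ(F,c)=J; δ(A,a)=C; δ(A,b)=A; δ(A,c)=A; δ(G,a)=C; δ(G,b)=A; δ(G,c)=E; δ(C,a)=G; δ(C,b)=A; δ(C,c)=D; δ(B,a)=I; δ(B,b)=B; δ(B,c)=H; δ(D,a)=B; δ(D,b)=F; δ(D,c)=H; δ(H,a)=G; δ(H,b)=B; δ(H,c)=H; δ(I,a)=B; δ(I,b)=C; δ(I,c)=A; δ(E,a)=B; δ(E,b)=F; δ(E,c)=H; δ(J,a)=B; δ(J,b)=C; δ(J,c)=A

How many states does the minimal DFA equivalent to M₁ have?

7

Every state is reachable, so we keep all 10.
P0 = {H} | {A,B,C,D,E,F,G,I,J}.
Refine {A,B,C,D,E,F,G,I,J} on symbol c: members go to different blocks, giving {A,C,F,G,I,J} and {B,D,E}.
Refine {A,C,F,G,I,J} on symbol a: members go to different blocks, giving {A,C,F,G} and {I,J}.
On input c, block {A,C,F,G} splits into {C,G} and {A} and {F}.
Refine {B,D,E} on symbol a: members go to different blocks, giving {D,E} and {B}.
No further refinement is possible. Final partition (7 blocks): {H} | {C,G} | {D,E} | {I,J} | {A} | {F} | {B}.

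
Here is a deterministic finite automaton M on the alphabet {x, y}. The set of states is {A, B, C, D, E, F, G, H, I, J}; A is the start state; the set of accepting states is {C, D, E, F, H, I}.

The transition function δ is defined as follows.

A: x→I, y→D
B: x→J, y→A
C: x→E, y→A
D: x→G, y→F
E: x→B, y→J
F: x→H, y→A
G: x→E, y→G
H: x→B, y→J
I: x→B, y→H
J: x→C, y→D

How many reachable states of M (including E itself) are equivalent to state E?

Start with accepting vs non-accepting: {C,D,E,F,H,I} | {A,B,G,J}.
Refine {C,D,E,F,H,I} on symbol x: members go to different blocks, giving {D,E,H,I} and {C,F}.
On input y, block {D,E,H,I} splits into {E,H} and {D} and {I}.
On input x, block {A,B,G,J} splits into {A} and {B} and {G} and {J}.
No further refinement is possible. Final partition (8 blocks): {E,H} | {A} | {C,F} | {D} | {I} | {B} | {G} | {J}.
State E belongs to the block {E,H}, which has 2 states.

2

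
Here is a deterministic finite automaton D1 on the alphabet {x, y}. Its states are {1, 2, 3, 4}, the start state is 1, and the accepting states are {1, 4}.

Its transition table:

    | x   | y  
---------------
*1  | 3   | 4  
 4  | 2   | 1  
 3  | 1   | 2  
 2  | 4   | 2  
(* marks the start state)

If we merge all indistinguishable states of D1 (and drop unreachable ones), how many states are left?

2

P0 = {1,4} | {2,3}.
Stable partition: {1,4} | {2,3} — 2 equivalence classes.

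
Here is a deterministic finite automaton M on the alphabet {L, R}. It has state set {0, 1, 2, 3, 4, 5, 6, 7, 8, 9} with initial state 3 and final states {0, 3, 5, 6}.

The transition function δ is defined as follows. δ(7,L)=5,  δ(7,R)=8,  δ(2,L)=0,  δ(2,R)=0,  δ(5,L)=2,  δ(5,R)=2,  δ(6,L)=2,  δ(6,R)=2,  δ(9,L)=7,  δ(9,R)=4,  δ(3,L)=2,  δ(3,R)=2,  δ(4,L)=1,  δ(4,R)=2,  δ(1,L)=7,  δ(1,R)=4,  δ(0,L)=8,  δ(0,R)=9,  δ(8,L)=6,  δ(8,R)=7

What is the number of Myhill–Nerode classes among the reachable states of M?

Every state is reachable, so we keep all 10.
Start with accepting vs non-accepting: {0,3,5,6} | {1,2,4,7,8,9}.
On input L, block {1,2,4,7,8,9} splits into {1,4,9} and {2,7,8}.
On input R, block {0,3,5,6} splits into {3,5,6} and {0}.
Refine {1,4,9} on symbol L: members go to different blocks, giving {1,9} and {4}.
Refine {2,7,8} on symbol L: members go to different blocks, giving {7,8} and {2}.
The partition is now stable with 6 blocks: {3,5,6} | {1,9} | {7,8} | {0} | {4} | {2}.

6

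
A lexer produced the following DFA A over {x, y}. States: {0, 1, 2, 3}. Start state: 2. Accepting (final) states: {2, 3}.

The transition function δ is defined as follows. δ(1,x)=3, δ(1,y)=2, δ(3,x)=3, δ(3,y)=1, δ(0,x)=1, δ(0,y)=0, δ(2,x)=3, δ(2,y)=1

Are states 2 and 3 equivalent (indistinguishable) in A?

First remove the unreachable states {0}; 3 states remain.
Initial partition by acceptance: {2,3} | {1}.
Stable partition: {2,3} | {1} — 2 equivalence classes.
2 and 3 lie in the same block of the stable partition, so they are equivalent — no string distinguishes them.

Yes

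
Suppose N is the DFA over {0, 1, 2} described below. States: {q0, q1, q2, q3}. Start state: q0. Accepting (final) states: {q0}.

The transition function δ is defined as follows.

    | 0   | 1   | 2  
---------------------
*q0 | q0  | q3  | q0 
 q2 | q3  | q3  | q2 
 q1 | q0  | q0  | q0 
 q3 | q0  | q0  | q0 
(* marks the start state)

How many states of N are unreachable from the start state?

2

BFS from q0 reaches {q0, q3}; the 2 state(s) q1, q2 are never visited.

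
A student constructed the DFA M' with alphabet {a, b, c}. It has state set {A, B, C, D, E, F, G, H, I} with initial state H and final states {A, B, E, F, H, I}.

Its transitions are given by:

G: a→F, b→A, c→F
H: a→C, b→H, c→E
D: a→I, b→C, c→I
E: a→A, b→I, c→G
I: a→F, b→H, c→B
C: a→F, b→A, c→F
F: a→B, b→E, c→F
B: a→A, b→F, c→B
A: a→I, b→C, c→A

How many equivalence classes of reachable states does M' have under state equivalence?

First remove the unreachable states {D}; 8 states remain.
Start with accepting vs non-accepting: {A,B,E,F,H,I} | {C,G}.
Refine {A,B,E,F,H,I} on symbol a: members go to different blocks, giving {A,B,E,F,I} and {H}.
On input b, block {A,B,E,F,I} splits into {B,E,F} and {A} and {I}.
Refine {B,E,F} on symbol a: members go to different blocks, giving {B,E} and {F}.
Split {B,E} by δ(·,b) → {B} and {E}.
No further refinement is possible. Final partition (7 blocks): {B} | {C,G} | {H} | {A} | {I} | {F} | {E}.

7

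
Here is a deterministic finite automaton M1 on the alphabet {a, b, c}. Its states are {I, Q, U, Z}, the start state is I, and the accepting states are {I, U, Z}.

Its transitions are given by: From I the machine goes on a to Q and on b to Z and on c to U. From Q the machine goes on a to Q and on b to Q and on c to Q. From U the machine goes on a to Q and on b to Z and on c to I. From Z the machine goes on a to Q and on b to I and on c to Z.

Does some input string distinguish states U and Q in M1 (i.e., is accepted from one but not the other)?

All states are reachable from the start state.
Start with accepting vs non-accepting: {I,U,Z} | {Q}.
Stable partition: {I,U,Z} | {Q} — 2 equivalence classes.
U and Q end up in different blocks, so they are distinguishable. For instance, the string 'ε' is accepted from only U.

Yes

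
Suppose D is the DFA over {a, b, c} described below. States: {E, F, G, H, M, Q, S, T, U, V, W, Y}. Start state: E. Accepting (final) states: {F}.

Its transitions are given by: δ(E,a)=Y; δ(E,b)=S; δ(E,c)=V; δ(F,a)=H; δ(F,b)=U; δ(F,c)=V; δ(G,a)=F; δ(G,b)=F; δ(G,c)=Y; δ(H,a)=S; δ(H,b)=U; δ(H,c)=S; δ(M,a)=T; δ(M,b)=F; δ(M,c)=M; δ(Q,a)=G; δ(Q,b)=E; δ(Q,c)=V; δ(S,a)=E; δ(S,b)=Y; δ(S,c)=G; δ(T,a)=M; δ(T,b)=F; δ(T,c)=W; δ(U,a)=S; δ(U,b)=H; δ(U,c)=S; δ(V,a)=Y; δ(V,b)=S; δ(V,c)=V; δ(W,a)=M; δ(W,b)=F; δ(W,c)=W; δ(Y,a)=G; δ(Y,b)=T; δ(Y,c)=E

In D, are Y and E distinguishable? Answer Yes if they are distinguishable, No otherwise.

Reachable states from the start: {E,F,G,H,M,S,T,U,V,W,Y}. Unreachable: {Q} — drop them.
P0 = {F} | {E,G,H,M,S,T,U,V,W,Y}.
On input a, block {E,G,H,M,S,T,U,V,W,Y} splits into {E,H,M,S,T,U,V,W,Y} and {G}.
Refine {E,H,M,S,T,U,V,W,Y} on symbol a: members go to different blocks, giving {E,H,M,S,T,U,V,W} and {Y}.
Refine {E,H,M,S,T,U,V,W} on symbol a: members go to different blocks, giving {H,M,S,T,U,W} and {E,V}.
Refine {H,M,S,T,U,W} on symbol a: members go to different blocks, giving {H,M,T,U,W} and {S}.
Refine {H,M,T,U,W} on symbol a: members go to different blocks, giving {M,T,W} and {H,U}.
The partition is now stable with 7 blocks: {F} | {M,T,W} | {G} | {Y} | {E,V} | {S} | {H,U}.
Y and E end up in different blocks, so they are distinguishable. For instance, the string 'aa' is accepted from only Y.

Yes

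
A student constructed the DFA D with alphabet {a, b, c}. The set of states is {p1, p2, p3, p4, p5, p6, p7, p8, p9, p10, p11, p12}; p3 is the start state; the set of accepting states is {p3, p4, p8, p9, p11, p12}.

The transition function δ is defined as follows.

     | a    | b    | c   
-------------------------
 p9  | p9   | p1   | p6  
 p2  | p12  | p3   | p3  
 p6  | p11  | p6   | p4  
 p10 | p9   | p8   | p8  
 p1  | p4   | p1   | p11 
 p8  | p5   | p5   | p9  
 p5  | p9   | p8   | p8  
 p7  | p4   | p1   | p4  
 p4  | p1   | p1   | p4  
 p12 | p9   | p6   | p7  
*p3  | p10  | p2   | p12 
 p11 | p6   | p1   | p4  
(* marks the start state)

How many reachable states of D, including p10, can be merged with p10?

All states are reachable from the start state.
Initial partition by acceptance: {p3,p4,p8,p9,p11,p12} | {p1,p2,p5,p6,p7,p10}.
Refine {p3,p4,p8,p9,p11,p12} on symbol a: members go to different blocks, giving {p3,p4,p8,p11} and {p9,p12}.
On input c, block {p3,p4,p8,p11} splits into {p3,p8} and {p4,p11}.
Refine {p1,p2,p5,p6,p7,p10} on symbol a: members go to different blocks, giving {p1,p6,p7} and {p2,p5,p10}.
The partition is now stable with 5 blocks: {p3,p8} | {p1,p6,p7} | {p9,p12} | {p4,p11} | {p2,p5,p10}.
The equivalence class containing p10 is {p2,p5,p10}, of size 3.

3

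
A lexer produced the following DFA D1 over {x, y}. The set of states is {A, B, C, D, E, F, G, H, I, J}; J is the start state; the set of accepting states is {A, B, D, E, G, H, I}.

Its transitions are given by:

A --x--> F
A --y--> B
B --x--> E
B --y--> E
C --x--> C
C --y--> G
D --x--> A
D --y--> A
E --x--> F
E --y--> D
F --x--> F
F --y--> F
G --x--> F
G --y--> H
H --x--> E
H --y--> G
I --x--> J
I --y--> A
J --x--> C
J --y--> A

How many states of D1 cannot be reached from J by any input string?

BFS from J reaches {A, B, C, D, E, F, G, H, J}; the 1 state(s) I are never visited.

1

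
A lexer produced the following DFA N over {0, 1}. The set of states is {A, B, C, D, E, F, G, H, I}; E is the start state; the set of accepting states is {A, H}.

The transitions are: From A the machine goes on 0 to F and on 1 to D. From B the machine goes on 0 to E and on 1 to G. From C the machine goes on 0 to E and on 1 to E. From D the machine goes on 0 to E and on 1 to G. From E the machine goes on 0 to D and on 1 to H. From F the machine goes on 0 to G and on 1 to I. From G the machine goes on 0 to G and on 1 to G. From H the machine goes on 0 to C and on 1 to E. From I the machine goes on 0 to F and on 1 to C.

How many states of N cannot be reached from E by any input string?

4

BFS from E reaches {C, D, E, G, H}; the 4 state(s) A, B, F, I are never visited.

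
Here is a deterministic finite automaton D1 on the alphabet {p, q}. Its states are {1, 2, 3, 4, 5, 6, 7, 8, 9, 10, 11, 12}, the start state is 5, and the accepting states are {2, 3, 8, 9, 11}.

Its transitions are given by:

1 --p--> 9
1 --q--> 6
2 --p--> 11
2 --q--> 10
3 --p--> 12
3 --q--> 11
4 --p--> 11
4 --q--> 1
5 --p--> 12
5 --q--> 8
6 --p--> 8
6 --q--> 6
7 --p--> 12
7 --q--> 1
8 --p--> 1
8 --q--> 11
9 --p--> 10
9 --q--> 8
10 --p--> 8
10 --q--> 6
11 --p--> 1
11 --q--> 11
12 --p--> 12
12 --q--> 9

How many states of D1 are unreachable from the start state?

Starting at 5 and following transitions, the reachable set is {1, 5, 6, 8, 9, 10, 11, 12}. That leaves 2, 3, 4, 7 unreachable — 4 in total.

4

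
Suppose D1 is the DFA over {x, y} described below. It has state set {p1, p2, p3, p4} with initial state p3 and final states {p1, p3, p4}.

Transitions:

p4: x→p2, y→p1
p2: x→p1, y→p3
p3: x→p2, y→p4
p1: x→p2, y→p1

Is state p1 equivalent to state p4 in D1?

Yes

Initial partition by acceptance: {p1,p3,p4} | {p2}.
No further refinement is possible. Final partition (2 blocks): {p1,p3,p4} | {p2}.
p1 and p4 lie in the same block of the stable partition, so they are equivalent — no string distinguishes them.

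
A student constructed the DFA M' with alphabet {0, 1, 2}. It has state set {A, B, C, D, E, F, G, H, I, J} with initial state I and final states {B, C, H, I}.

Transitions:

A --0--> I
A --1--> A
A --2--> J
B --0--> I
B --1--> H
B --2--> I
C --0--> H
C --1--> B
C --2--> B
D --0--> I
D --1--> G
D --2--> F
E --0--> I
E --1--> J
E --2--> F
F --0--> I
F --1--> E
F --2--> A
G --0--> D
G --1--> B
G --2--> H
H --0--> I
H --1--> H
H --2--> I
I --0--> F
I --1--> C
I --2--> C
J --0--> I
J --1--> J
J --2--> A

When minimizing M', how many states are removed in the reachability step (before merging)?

2

Starting at I and following transitions, the reachable set is {A, B, C, E, F, H, I, J}. That leaves D, G unreachable — 2 in total.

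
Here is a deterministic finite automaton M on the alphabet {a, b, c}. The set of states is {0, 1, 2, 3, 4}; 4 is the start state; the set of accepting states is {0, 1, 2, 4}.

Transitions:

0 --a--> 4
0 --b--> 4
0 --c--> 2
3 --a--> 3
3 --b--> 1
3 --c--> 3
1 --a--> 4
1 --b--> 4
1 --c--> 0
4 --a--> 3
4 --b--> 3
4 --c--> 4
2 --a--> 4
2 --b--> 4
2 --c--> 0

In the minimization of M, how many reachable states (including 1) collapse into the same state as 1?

3

All states are reachable from the start state.
Initial partition by acceptance: {0,1,2,4} | {3}.
On input a, block {0,1,2,4} splits into {0,1,2} and {4}.
The partition is now stable with 3 blocks: {0,1,2} | {3} | {4}.
The equivalence class containing 1 is {0,1,2}, of size 3.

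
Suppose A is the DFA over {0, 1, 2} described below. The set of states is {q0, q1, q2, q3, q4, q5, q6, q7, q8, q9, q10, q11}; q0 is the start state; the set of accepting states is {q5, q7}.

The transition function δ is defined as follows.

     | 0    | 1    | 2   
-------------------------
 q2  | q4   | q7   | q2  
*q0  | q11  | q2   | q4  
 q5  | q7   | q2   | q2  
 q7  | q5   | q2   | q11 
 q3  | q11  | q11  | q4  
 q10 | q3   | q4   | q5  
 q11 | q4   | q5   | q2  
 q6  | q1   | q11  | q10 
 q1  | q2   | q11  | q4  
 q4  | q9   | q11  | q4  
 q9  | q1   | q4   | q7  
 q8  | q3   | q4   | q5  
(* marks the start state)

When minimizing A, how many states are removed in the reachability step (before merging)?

4

Starting at q0 and following transitions, the reachable set is {q0, q1, q2, q4, q5, q7, q9, q11}. That leaves q3, q6, q8, q10 unreachable — 4 in total.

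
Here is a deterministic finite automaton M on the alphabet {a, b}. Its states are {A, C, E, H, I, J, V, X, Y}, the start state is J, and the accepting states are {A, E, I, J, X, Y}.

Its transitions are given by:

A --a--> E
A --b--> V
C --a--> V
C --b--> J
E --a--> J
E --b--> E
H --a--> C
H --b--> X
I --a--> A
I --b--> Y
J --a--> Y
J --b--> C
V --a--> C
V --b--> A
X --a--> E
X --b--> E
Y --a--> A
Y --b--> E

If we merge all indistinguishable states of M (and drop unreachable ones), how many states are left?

3

Reachable states from the start: {A,C,E,J,V,Y}. Unreachable: {H,I,X} — drop them.
Start with accepting vs non-accepting: {A,E,J,Y} | {C,V}.
Split {A,E,J,Y} by δ(·,b) → {A,J} and {E,Y}.
No further refinement is possible. Final partition (3 blocks): {A,J} | {C,V} | {E,Y}.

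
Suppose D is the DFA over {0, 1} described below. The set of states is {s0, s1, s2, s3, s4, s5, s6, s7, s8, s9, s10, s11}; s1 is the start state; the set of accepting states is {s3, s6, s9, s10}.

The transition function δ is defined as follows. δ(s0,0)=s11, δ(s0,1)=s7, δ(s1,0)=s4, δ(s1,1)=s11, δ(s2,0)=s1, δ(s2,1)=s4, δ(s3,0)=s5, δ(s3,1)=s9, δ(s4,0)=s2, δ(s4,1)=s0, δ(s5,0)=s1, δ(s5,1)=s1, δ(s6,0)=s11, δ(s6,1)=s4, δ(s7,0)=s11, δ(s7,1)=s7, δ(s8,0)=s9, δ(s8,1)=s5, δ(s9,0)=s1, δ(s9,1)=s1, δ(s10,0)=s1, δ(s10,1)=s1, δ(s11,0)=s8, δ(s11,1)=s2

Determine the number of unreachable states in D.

3

BFS from s1 reaches {s0, s1, s2, s4, s5, s7, s8, s9, s11}; the 3 state(s) s3, s6, s10 are never visited.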